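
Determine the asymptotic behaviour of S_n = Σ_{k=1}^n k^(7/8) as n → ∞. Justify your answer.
S_n ~ (8/15) · n^(15/8)

Integral comparison: Σ_{k=1}^n k^(7/8) = ∫_0^n x^(7/8) dx + O(n^(7/8)). The integral is n^(1 + 7/8) / (1 + 7/8) = n^((7+8)/8) / ((7+8)/8) = (8/15) · n^(15/8).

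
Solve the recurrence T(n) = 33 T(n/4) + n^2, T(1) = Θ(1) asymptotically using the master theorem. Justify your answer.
T(n) = Θ(n^(log_4 33))

Master theorem: compare f(n) = n^2 to n^(log_4 33) where log_4 33 ≈ 2.522. Since 2 < log_4 33, we have f(n) = O(n^(log_4 33 − ε)) for some ε > 0 — Case 1. Hence T(n) = Θ(n^(log_4 33)).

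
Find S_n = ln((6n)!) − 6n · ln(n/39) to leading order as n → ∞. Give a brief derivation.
S_n ~ 6n · (ln 234 − 1) + O(ln n)

Stirling: ln((6n)!) = 6n ln(6n) − 6n + O(ln n).
  S_n = 6n ln(6n) − 6n − 6n ln(n/39) + O(ln n)
      = 6n ln(6n) − 6n ln n + 6n ln 39 − 6n + O(ln n)
      = 6n ln 6 + 6n ln 39 − 6n + O(ln n)
      = 6n (ln 234 − 1) + O(ln n).
Numerically ln(234) − 1 ≈ 4.4553.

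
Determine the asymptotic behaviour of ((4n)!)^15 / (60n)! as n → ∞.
((4n)!)^15/(60n)! ~ ((2π·4n)^(14/2) / sqrt(15)) · 15^(−15·4n)  →  0

Write N = 4n. Stirling: N! ~ sqrt(2π N)(N/e)^N and (15N)! ~ sqrt(2π·15N)·(15N/e)^(15N).
  (N!)^15/(15N)! ~ (2π N)^(15/2) (N/e)^(15N) / [sqrt(2π·15N) (15N/e)^(15N)]
     = (2π N)^(15/2) / sqrt(2π·15N) · (N/(15N))^(15N)
     = (2π N)^((15−1)/2) / sqrt(15) · 15^(−15N).
Since 15^15 > 1, the factor 15^(−15N) decays exponentially, so the ratio → 0. Substituting N = 4n gives the stated form.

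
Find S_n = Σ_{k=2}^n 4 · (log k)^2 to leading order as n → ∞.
S_n ~ 4 · n · (log n)^2

By integral comparison, S_n = ∫_1^n 4 · (log x)^2 dx + O((log n)^2). For the integral, the leading term of ∫_1^n (log x)^2 dx is n · (log n)^2 (by repeated integration by parts; each step lowers the log-exponent and produces a relatively O(1/log n) correction). Hence S_n ~ 4 · n · (log n)^2.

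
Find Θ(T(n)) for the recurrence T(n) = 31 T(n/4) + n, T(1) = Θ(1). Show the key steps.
T(n) = Θ(n^(log_4 31))

Master theorem: compare f(n) = n to n^(log_4 31) where log_4 31 ≈ 2.477. Since 1 < log_4 31, we have f(n) = O(n^(log_4 31 − ε)) for some ε > 0 — Case 1. Hence T(n) = Θ(n^(log_4 31)).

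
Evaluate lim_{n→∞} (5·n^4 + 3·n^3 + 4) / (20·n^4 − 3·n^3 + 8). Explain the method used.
lim = 5/20 = 1/4

For large n the leading n^4 terms dominate both numerator and denominator. Dividing top and bottom by n^4, every other term tends to 0, leaving 5/20 = 1/4.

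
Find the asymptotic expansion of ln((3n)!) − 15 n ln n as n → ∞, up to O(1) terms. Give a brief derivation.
ln((3n)!) − 15 n ln n = −12 n ln n + 3(ln 3 − 1) n + (1/2) ln(2π·3n) + O(1/n)

Stirling: ln((3n)!) = 3n ln(3n) − 3n + (1/2) ln(2π·3n) + O(1/n).
Expand 3n ln(3n) = 3n (ln n + ln 3) = 3n ln n + 3n ln 3.
Subtract 15n ln n: leading term is (3 − 15) n ln n = −12 n ln n. The next term is 3n ln 3 − 3n = 3(ln 3 − 1) n. Then the (1/2) ln(2π·3n) correction.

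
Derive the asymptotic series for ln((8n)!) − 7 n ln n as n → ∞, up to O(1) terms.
ln((8n)!) − 7 n ln n = n ln n + 8(ln 8 − 1) n + (1/2) ln(2π·8n) + O(1/n)

Stirling: ln((8n)!) = 8n ln(8n) − 8n + (1/2) ln(2π·8n) + O(1/n).
Expand 8n ln(8n) = 8n (ln n + ln 8) = 8n ln n + 8n ln 8.
Subtract 7n ln n: leading term is (8 − 7) n ln n = n ln n. The next term is 8n ln 8 − 8n = 8(ln 8 − 1) n. Then the (1/2) ln(2π·8n) correction.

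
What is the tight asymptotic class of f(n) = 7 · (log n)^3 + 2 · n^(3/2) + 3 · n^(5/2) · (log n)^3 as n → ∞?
f(n) ∈ Θ(n^(5/2) · (log n)^3)

Compare the terms by growth order. For large n, n^a · (log n)^b dominates n^a' · (log n)^b' iff a > a', or (a = a' and b > b'). Ranking the 3 terms shows the dominant one is 3 · n^(5/2) · (log n)^3. Hence f(n) ∈ Θ(n^(5/2) · (log n)^3).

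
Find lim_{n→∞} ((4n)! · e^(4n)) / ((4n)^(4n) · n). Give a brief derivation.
lim = 0

Stirling: (4n)! ~ sqrt(2π·4n) · (4n/e)^(4n). Hence
  (4n)! · e^(4n) / (4n)^(4n) ~ sqrt(2π·4n).
Dividing by n: sqrt(2π·4n) / n = sqrt(2π·4) · n^((1−2)/2), so the expression behaves like sqrt(2π·4) · n^((1−2)/2) → 0.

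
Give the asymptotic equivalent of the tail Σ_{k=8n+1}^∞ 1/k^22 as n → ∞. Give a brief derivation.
Σ_{k>8n} 1/k^22 ~ 1/(21 · (8n)^21)

Compare to the integral: ∫_{8n}^∞ x^(−22) dx = [−x^(−21)/21]_{8n}^∞ = 1/((22−1)·(8n)^21). Euler-Maclaurin then gives
  Σ_{k>8n} 1/k^22 = ∫_{8n}^∞ dx/x^22 − 1/(2·(8n)^22) + O(1/(8n)^23).
(Equivalently this is ζ(22) − Σ_{k≤8n} 1/k^22.)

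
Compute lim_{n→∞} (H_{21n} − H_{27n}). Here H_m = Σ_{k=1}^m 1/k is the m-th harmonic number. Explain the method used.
lim = ln(21/27) = ln(7/9)

Euler-Maclaurin gives H_m = ln m + γ + 1/(2m) + O(1/m^2). The γ and O(1/m) terms cancel in the difference:
  H_{21n} − H_{27n} = ln(21n) − ln(27n) + O(1/n) = ln(21/27) + O(1/n).
Hence the limit is ln(21/27) = ln(7/9).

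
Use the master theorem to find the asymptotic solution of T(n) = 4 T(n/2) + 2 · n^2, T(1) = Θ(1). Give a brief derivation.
T(n) = Θ(n^2 log n)

log_2 4 = 2, and f(n) = 2 · n^2 = Θ(n^(log_2 4)). This is Case 2 of the master theorem: T(n) = Θ(f(n) · log n) = Θ(n^2 log n).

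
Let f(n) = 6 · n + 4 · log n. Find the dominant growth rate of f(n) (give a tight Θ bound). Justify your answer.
f(n) ∈ Θ(n)

Compare the terms by growth order. For large n, n^a · (log n)^b dominates n^a' · (log n)^b' iff a > a', or (a = a' and b > b'). Ranking the 2 terms shows the dominant one is 6 · n. Hence f(n) ∈ Θ(n).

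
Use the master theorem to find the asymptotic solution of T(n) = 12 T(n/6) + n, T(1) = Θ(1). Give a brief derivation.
T(n) = Θ(n^(log_6 12))

Master theorem: compare f(n) = n to n^(log_6 12) where log_6 12 ≈ 1.387. Since 1 < log_6 12, we have f(n) = O(n^(log_6 12 − ε)) for some ε > 0 — Case 1. Hence T(n) = Θ(n^(log_6 12)).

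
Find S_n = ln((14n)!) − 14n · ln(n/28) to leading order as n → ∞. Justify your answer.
S_n ~ 14n · (ln 392 − 1) + O(ln n)

Stirling: ln((14n)!) = 14n ln(14n) − 14n + O(ln n).
  S_n = 14n ln(14n) − 14n − 14n ln(n/28) + O(ln n)
      = 14n ln(14n) − 14n ln n + 14n ln 28 − 14n + O(ln n)
      = 14n ln 14 + 14n ln 28 − 14n + O(ln n)
      = 14n (ln 392 − 1) + O(ln n).
Numerically ln(392) − 1 ≈ 4.9713.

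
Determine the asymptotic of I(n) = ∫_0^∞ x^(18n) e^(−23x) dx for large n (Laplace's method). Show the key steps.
I(n) ~ (sqrt(2π·18n) / 23) · (18n/(23e))^(18n)

Write the integrand as exp(18n ln x − 23x) and set f(x) = 18n ln x − 23x. Then f'(x) = 18n/x − 23 = 0 at x* = 18n/23, and f''(x*) = −18n/x*^2 = −23^2/(18n). Laplace's method (interior maximum) gives
  I(n) ~ e^(f(x*)) · sqrt(2π / |f''(x*)|)
        = exp(18n ln(18n/23) − 18n) · sqrt(2π · 18n / 23^2)
        = (18n/23)^(18n) e^(−18n) · sqrt(2π·18n) / 23
        = (sqrt(2π·18n) / 23) · (18n/(23e))^(18n).
This matches Γ(18n+1)/23^(18n+1) with Stirling applied to Γ.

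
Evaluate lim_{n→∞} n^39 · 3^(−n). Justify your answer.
lim = 0

Exponentials with base > 1 dominate every fixed polynomial: for any fixed c, n^c / 3^n → 0 as n → ∞ (e.g. by the ratio test, or by writing 3^n = e^(n ln 3) and noting e^(n ln 3) / n^c → ∞). Hence n^39 · 3^(−n) = n^39 / 3^n → 0.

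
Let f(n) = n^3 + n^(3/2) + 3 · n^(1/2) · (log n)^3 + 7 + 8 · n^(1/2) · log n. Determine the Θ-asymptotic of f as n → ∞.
f(n) ∈ Θ(n^3)

Compare the terms by growth order. For large n, n^a · (log n)^b dominates n^a' · (log n)^b' iff a > a', or (a = a' and b > b'). Ranking the 5 terms shows the dominant one is n^3. Hence f(n) ∈ Θ(n^3).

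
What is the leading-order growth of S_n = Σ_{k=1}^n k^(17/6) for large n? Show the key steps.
S_n ~ (6/23) · n^(23/6)

Integral comparison: Σ_{k=1}^n k^(17/6) = ∫_0^n x^(17/6) dx + O(n^(17/6)). The integral is n^(1 + 17/6) / (1 + 17/6) = n^((17+6)/6) / ((17+6)/6) = (6/23) · n^(23/6).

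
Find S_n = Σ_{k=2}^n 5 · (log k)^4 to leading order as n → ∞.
S_n ~ 5 · n · (log n)^4

By integral comparison, S_n = ∫_1^n 5 · (log x)^4 dx + O((log n)^4). For the integral, the leading term of ∫_1^n (log x)^4 dx is n · (log n)^4 (by repeated integration by parts; each step lowers the log-exponent and produces a relatively O(1/log n) correction). Hence S_n ~ 5 · n · (log n)^4.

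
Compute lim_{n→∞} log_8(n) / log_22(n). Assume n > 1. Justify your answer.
lim = ln(22) / ln(8) = log_8(22)

Change of base: log_8(n) = ln n / ln 8 and log_22(n) = ln n / ln 22. The ratio is (ln n / ln 8) · (ln 22 / ln n) = ln 22 / ln 8, a constant independent of n. So the limit is ln 22 / ln 8 = log_8(22).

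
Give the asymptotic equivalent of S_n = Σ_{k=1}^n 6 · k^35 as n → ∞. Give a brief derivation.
S_n ~ n^36 / 6

By integral comparison (Euler-Maclaurin), Σ_{k=1}^n 6 · k^35 = 6 · ∫_0^n x^35 dx + O(n^35) = 6 · n^36/36 = n^36 / 6 + O(n^35). (Equivalently, Faulhaber's formula gives the same leading term.)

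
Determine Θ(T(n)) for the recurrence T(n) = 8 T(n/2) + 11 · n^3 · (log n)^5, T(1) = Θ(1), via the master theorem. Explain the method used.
T(n) = Θ(n^3 · (log n)^6)

Here log_2 8 = 3 and f(n) = 11 · n^3 · (log n)^5 = Θ(n^(log_2 8) · (log n)^5). This is the extended Case 2 of the master theorem (f matches the critical exponent up to log factors), giving T(n) = Θ(n^(log_2 8) · (log n)^(5+1)) = Θ(n^3 · (log n)^6).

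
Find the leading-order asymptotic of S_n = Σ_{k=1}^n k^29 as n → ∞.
S_n ~ n^30 / 30

By integral comparison (Euler-Maclaurin), Σ_{k=1}^n k^29 = ∫_0^n x^29 dx + O(n^29) = n^30/30 + O(n^29). (Equivalently, Faulhaber's formula gives the same leading term.)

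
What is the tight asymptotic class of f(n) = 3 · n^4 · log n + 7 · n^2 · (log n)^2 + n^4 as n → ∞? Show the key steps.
f(n) ∈ Θ(n^4 · log n)

Compare the terms by growth order. For large n, n^a · (log n)^b dominates n^a' · (log n)^b' iff a > a', or (a = a' and b > b'). Ranking the 3 terms shows the dominant one is 3 · n^4 · log n. Hence f(n) ∈ Θ(n^4 · log n).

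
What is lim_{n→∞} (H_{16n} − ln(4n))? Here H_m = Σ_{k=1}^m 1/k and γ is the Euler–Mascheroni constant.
lim = ln 4 + γ

By Euler-Maclaurin, H_m = ln m + γ + O(1/m). So
  H_{16n} − ln(4n) = ln(16n) + γ − ln(4n) + O(1/n)
                       = ln(16/4) + γ + O(1/n).
Hence the limit is ln(16/4) + γ (= ln 4).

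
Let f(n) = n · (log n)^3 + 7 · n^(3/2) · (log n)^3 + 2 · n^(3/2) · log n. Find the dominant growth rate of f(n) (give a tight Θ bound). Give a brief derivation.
f(n) ∈ Θ(n^(3/2) · (log n)^3)

Compare the terms by growth order. For large n, n^a · (log n)^b dominates n^a' · (log n)^b' iff a > a', or (a = a' and b > b'). Ranking the 3 terms shows the dominant one is 7 · n^(3/2) · (log n)^3. Hence f(n) ∈ Θ(n^(3/2) · (log n)^3).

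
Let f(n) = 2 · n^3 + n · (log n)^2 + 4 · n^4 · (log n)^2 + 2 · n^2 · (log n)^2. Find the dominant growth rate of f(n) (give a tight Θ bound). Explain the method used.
f(n) ∈ Θ(n^4 · (log n)^2)

Compare the terms by growth order. For large n, n^a · (log n)^b dominates n^a' · (log n)^b' iff a > a', or (a = a' and b > b'). Ranking the 4 terms shows the dominant one is 4 · n^4 · (log n)^2. Hence f(n) ∈ Θ(n^4 · (log n)^2).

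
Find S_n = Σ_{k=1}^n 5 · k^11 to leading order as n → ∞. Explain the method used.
S_n ~ 5 · n^12 / 12

By integral comparison (Euler-Maclaurin), Σ_{k=1}^n 5 · k^11 = 5 · ∫_0^n x^11 dx + O(n^11) = 5 · n^12/12 + O(n^11). (Equivalently, Faulhaber's formula gives the same leading term.)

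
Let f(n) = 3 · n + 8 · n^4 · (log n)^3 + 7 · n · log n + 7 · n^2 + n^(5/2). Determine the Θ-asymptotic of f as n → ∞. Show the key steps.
f(n) ∈ Θ(n^4 · (log n)^3)

Compare the terms by growth order. For large n, n^a · (log n)^b dominates n^a' · (log n)^b' iff a > a', or (a = a' and b > b'). Ranking the 5 terms shows the dominant one is 8 · n^4 · (log n)^3. Hence f(n) ∈ Θ(n^4 · (log n)^3).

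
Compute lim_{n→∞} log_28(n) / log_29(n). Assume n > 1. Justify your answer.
lim = ln(29) / ln(28) = log_28(29)

Change of base: log_28(n) = ln n / ln 28 and log_29(n) = ln n / ln 29. The ratio is (ln n / ln 28) · (ln 29 / ln n) = ln 29 / ln 28, a constant independent of n. So the limit is ln 29 / ln 28 = log_28(29).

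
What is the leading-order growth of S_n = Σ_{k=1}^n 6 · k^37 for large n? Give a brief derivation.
S_n ~ 3 · n^38 / 19

By integral comparison (Euler-Maclaurin), Σ_{k=1}^n 6 · k^37 = 6 · ∫_0^n x^37 dx + O(n^37) = 6 · n^38/38 = 3 · n^38 / 19 + O(n^37). (Equivalently, Faulhaber's formula gives the same leading term.)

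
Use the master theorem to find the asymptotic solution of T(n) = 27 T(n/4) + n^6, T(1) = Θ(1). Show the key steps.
T(n) = Θ(n^6)

log_4 27 ≈ 2.377. f(n) = n^6 dominates n^(log_4 27) since 6 > 2.377, and the regularity condition a·f(n/b) = 27·(n/4)^6 = (27/4096)·n^6 ≤ c·f(n) holds with c = 27/4096 ≈ 0.00659 < 1. So this is Case 3: T(n) = Θ(f(n)) = Θ(n^6).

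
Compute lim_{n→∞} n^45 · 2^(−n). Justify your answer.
lim = 0

Exponentials with base > 1 dominate every fixed polynomial: for any fixed c, n^c / 2^n → 0 as n → ∞ (e.g. by the ratio test, or by writing 2^n = e^(n ln 2) and noting e^(n ln 2) / n^c → ∞). Hence n^45 · 2^(−n) = n^45 / 2^n → 0.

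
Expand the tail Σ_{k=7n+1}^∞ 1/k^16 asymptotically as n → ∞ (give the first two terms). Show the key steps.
Σ_{k>7n} 1/k^16 = 1/(15 · (7n)^15) − 1/(2 · (7n)^16) + O(1/(7n)^17)

Compare to the integral: ∫_{7n}^∞ x^(−16) dx = [−x^(−15)/15]_{7n}^∞ = 1/((16−1)·(7n)^15). The Euler-Maclaurin correction adds −f(7n)/2 = −1/(2·(7n)^16). Euler-Maclaurin then gives
  Σ_{k>7n} 1/k^16 = ∫_{7n}^∞ dx/x^16 − 1/(2·(7n)^16) + O(1/(7n)^17).
(Equivalently this is ζ(16) − Σ_{k≤7n} 1/k^16.)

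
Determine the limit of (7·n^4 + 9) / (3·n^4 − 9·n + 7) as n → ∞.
lim = 7/3

For large n the leading n^4 terms dominate both numerator and denominator. Dividing top and bottom by n^4, every other term tends to 0, leaving 7/3.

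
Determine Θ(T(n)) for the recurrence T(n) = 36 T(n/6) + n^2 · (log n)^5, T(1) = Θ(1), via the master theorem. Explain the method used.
T(n) = Θ(n^2 · (log n)^6)

Here log_6 36 = 2 and f(n) = n^2 · (log n)^5 = Θ(n^(log_6 36) · (log n)^5). This is the extended Case 2 of the master theorem (f matches the critical exponent up to log factors), giving T(n) = Θ(n^(log_6 36) · (log n)^(5+1)) = Θ(n^2 · (log n)^6).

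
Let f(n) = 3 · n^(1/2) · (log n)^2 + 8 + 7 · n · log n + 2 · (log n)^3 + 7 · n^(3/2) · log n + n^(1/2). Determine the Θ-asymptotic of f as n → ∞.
f(n) ∈ Θ(n^(3/2) · log n)

Compare the terms by growth order. For large n, n^a · (log n)^b dominates n^a' · (log n)^b' iff a > a', or (a = a' and b > b'). Ranking the 6 terms shows the dominant one is 7 · n^(3/2) · log n. Hence f(n) ∈ Θ(n^(3/2) · log n).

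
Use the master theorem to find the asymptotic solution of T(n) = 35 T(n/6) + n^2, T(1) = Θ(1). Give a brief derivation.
T(n) = Θ(n^2)

log_6 35 ≈ 1.984. f(n) = n^2 dominates n^(log_6 35) since 2 > 1.984, and the regularity condition a·f(n/b) = 35·(n/6)^2 = (35/36)·n^2 ≤ c·f(n) holds with c = 35/36 ≈ 0.972 < 1. So this is Case 3: T(n) = Θ(f(n)) = Θ(n^2).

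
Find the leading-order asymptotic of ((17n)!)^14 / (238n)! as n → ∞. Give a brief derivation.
((17n)!)^14/(238n)! ~ ((2π·17n)^(13/2) / sqrt(14)) · 14^(−14·17n)  →  0

Write N = 17n. Stirling: N! ~ sqrt(2π N)(N/e)^N and (14N)! ~ sqrt(2π·14N)·(14N/e)^(14N).
  (N!)^14/(14N)! ~ (2π N)^(14/2) (N/e)^(14N) / [sqrt(2π·14N) (14N/e)^(14N)]
     = (2π N)^(14/2) / sqrt(2π·14N) · (N/(14N))^(14N)
     = (2π N)^((14−1)/2) / sqrt(14) · 14^(−14N).
Since 14^14 > 1, the factor 14^(−14N) decays exponentially, so the ratio → 0. Substituting N = 17n gives the stated form.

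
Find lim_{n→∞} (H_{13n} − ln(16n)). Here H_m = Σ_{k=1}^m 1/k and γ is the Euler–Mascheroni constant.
lim = ln(13/16) + γ

By Euler-Maclaurin, H_m = ln m + γ + O(1/m). So
  H_{13n} − ln(16n) = ln(13n) + γ − ln(16n) + O(1/n)
                       = ln(13/16) + γ + O(1/n).
Hence the limit is ln(13/16) + γ.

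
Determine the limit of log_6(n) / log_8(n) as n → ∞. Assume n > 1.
lim = ln(8) / ln(6) = log_6(8)

Change of base: log_6(n) = ln n / ln 6 and log_8(n) = ln n / ln 8. The ratio is (ln n / ln 6) · (ln 8 / ln n) = ln 8 / ln 6, a constant independent of n. So the limit is ln 8 / ln 6 = log_6(8).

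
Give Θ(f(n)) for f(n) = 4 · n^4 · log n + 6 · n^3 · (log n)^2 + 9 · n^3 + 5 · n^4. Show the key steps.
f(n) ∈ Θ(n^4 · log n)

Compare the terms by growth order. For large n, n^a · (log n)^b dominates n^a' · (log n)^b' iff a > a', or (a = a' and b > b'). Ranking the 4 terms shows the dominant one is 4 · n^4 · log n. Hence f(n) ∈ Θ(n^4 · log n).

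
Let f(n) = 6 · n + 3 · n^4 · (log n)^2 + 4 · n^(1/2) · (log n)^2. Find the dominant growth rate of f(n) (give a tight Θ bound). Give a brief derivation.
f(n) ∈ Θ(n^4 · (log n)^2)

Compare the terms by growth order. For large n, n^a · (log n)^b dominates n^a' · (log n)^b' iff a > a', or (a = a' and b > b'). Ranking the 3 terms shows the dominant one is 3 · n^4 · (log n)^2. Hence f(n) ∈ Θ(n^4 · (log n)^2).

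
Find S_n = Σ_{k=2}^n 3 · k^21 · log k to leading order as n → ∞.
S_n ~ 3 · n^22 log n / 22 − 3 · n^22 / 484

By integral comparison, S_n = ∫_1^n 3 · x^21 · log x dx + O(n^21 · log n). For the integral, ∫ x^21 log x dx = n^22 log n / 22 − n^22/484 (integration by parts). Hence S_n ~ 3 · n^22 log n / 22 − 3 · n^22 / 484.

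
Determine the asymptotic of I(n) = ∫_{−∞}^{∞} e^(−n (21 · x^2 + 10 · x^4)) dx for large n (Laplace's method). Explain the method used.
I(n) ~ sqrt(π/(21n))

φ(x) = 21 · x^2 + 10 · x^4 has its unique global minimum at x* = 0 (since φ'(x) = 42x + 40x^3 = 0 only at x = 0 for real x with both coefficients positive, and φ → ∞ as |x| → ∞). At x* = 0, φ(0) = 0 and φ''(0) = 42. Laplace's method then gives
  I(n) ~ sqrt(2π / (n · φ''(0))) · e^(−n φ(0)) = sqrt(2π / (42n)) = sqrt(π/(21n)).
The 10 · x^4 term contributes only at subleading order (an O(1/n) relative correction).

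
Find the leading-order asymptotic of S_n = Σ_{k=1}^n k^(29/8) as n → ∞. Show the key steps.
S_n ~ (8/37) · n^(37/8)

Integral comparison: Σ_{k=1}^n k^(29/8) = ∫_0^n x^(29/8) dx + O(n^(29/8)). The integral is n^(1 + 29/8) / (1 + 29/8) = n^((29+8)/8) / ((29+8)/8) = (8/37) · n^(37/8).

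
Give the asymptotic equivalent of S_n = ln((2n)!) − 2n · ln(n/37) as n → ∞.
S_n ~ 2n · (ln 74 − 1) + O(ln n)

Stirling: ln((2n)!) = 2n ln(2n) − 2n + O(ln n).
  S_n = 2n ln(2n) − 2n − 2n ln(n/37) + O(ln n)
      = 2n ln(2n) − 2n ln n + 2n ln 37 − 2n + O(ln n)
      = 2n ln 2 + 2n ln 37 − 2n + O(ln n)
      = 2n (ln 74 − 1) + O(ln n).
Numerically ln(74) − 1 ≈ 3.3041.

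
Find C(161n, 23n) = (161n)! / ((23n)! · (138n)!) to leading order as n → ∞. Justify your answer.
C(161n, 23n) ~ (823543/46656)^(23n) · sqrt(7/(12π·23n))

Write N = 23n. Apply Stirling to each factorial:
  (7N)! ~ sqrt(2π·7N) · (7N/e)^(7N),
  N! ~ sqrt(2π N) · (N/e)^N,
  (6N)! ~ sqrt(2π·6N) · (6N/e)^(6N).
The exponential factors combine to (7N)^(7N) / (N^N · (6N)^(6N)) = 7^(7N)/6^(6N) = (7^7/6^6)^N = (823543/46656)^N.
The square-root prefactors combine to sqrt(2π·7N) / (sqrt(2π N)·sqrt(2π·6N)) = sqrt(7 / (2π·6·N)) = sqrt(7/(12π·23n)).
Substituting N = 23n: C(161n, 23n) ~ (823543/46656)^(23n) · sqrt(7/(12π·23n)).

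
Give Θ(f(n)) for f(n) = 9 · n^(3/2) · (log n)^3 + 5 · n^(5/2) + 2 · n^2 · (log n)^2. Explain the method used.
f(n) ∈ Θ(n^(5/2))

Compare the terms by growth order. For large n, n^a · (log n)^b dominates n^a' · (log n)^b' iff a > a', or (a = a' and b > b'). Ranking the 3 terms shows the dominant one is 5 · n^(5/2). Hence f(n) ∈ Θ(n^(5/2)).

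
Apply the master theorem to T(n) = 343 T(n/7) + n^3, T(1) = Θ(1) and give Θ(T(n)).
T(n) = Θ(n^3 log n)

log_7 343 = 3, and f(n) = n^3 = Θ(n^(log_7 343)). This is Case 2 of the master theorem: T(n) = Θ(f(n) · log n) = Θ(n^3 log n).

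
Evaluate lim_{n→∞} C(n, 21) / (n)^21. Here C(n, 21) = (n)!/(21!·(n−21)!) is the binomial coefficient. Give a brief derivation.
lim = 1/21! = 1/51090942171709440000

With N = n → ∞: C(N, 21) / N^21 = [N(N−1)…(N−20)] / (21! · N^21) = (1/21!) · 1 · (1 − 1/n) · … · (1 − 20/n). Each factor → 1 as N → ∞, so the limit is 1/21! = 1/51090942171709440000.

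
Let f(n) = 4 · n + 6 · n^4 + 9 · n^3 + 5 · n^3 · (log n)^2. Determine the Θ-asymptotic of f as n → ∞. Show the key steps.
f(n) ∈ Θ(n^4)

Compare the terms by growth order. For large n, n^a · (log n)^b dominates n^a' · (log n)^b' iff a > a', or (a = a' and b > b'). Ranking the 4 terms shows the dominant one is 6 · n^4. Hence f(n) ∈ Θ(n^4).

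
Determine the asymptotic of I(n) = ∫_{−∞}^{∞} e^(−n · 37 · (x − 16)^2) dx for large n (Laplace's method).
I(n) = sqrt(π/(37n))

Here φ(x) = 37 · (x − 16)^2 has its unique minimum at x* = 16 with φ(x*) = 0 and φ''(x*) = 74. Laplace's method gives
  I(n) ~ e^(−n φ(x*)) · sqrt(2π / (n · φ''(x*))) = sqrt(2π / (74n)) = sqrt(π/(37n)).
This is exact: substituting u = (x − 16)·sqrt(37n) gives I(n) = (1/sqrt(37n)) ∫_{−∞}^{∞} e^(−u^2) du = sqrt(π/(37n)).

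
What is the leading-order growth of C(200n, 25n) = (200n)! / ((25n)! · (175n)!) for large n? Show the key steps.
C(200n, 25n) ~ (16777216/823543)^(25n) · sqrt(4/(7π·25n))

Write N = 25n. Apply Stirling to each factorial:
  (8N)! ~ sqrt(2π·8N) · (8N/e)^(8N),
  N! ~ sqrt(2π N) · (N/e)^N,
  (7N)! ~ sqrt(2π·7N) · (7N/e)^(7N).
The exponential factors combine to (8N)^(8N) / (N^N · (7N)^(7N)) = 8^(8N)/7^(7N) = (8^8/7^7)^N = (16777216/823543)^N.
The square-root prefactors combine to sqrt(2π·8N) / (sqrt(2π N)·sqrt(2π·7N)) = sqrt(8 / (2π·7·N)) = sqrt(4/(7π·25n)).
Substituting N = 25n: C(200n, 25n) ~ (16777216/823543)^(25n) · sqrt(4/(7π·25n)).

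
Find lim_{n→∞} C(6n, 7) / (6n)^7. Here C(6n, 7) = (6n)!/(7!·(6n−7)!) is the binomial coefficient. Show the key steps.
lim = 1/7! = 1/5040

With N = 6n → ∞: C(N, 7) / N^7 = [N(N−1)…(N−6)] / (7! · N^7) = (1/7!) · 1 · (1 − 1/(6n)) · … · (1 − 6/(6n)). Each factor → 1 as N → ∞, so the limit is 1/7! = 1/5040.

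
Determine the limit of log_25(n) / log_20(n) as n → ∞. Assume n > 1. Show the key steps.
lim = ln(20) / ln(25) = log_25(20)

Change of base: log_25(n) = ln n / ln 25 and log_20(n) = ln n / ln 20. The ratio is (ln n / ln 25) · (ln 20 / ln n) = ln 20 / ln 25, a constant independent of n. So the limit is ln 20 / ln 25 = log_25(20).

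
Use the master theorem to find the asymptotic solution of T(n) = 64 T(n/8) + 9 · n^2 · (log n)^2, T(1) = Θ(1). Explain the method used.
T(n) = Θ(n^2 · (log n)^3)

Here log_8 64 = 2 and f(n) = 9 · n^2 · (log n)^2 = Θ(n^(log_8 64) · (log n)^2). This is the extended Case 2 of the master theorem (f matches the critical exponent up to log factors), giving T(n) = Θ(n^(log_8 64) · (log n)^(2+1)) = Θ(n^2 · (log n)^3).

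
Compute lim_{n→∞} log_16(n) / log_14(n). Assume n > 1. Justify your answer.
lim = ln(14) / ln(16) = log_16(14)

Change of base: log_16(n) = ln n / ln 16 and log_14(n) = ln n / ln 14. The ratio is (ln n / ln 16) · (ln 14 / ln n) = ln 14 / ln 16, a constant independent of n. So the limit is ln 14 / ln 16 = log_16(14).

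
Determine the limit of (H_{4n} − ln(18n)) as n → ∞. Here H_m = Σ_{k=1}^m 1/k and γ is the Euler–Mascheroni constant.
lim = ln(2/9) + γ

By Euler-Maclaurin, H_m = ln m + γ + O(1/m). So
  H_{4n} − ln(18n) = ln(4n) + γ − ln(18n) + O(1/n)
                       = ln(4/18) + γ + O(1/n).
Hence the limit is ln(4/18) + γ (= ln(2/9)).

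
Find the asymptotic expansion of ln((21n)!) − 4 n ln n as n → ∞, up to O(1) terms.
ln((21n)!) − 4 n ln n = 17 n ln n + 21(ln 21 − 1) n + (1/2) ln(2π·21n) + O(1/n)

Stirling: ln((21n)!) = 21n ln(21n) − 21n + (1/2) ln(2π·21n) + O(1/n).
Expand 21n ln(21n) = 21n (ln n + ln 21) = 21n ln n + 21n ln 21.
Subtract 4n ln n: leading term is (21 − 4) n ln n = 17 n ln n. The next term is 21n ln 21 − 21n = 21(ln 21 − 1) n. Then the (1/2) ln(2π·21n) correction.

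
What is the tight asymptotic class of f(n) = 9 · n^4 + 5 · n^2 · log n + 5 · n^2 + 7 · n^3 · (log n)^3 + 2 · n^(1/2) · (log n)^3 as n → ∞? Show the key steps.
f(n) ∈ Θ(n^4)

Compare the terms by growth order. For large n, n^a · (log n)^b dominates n^a' · (log n)^b' iff a > a', or (a = a' and b > b'). Ranking the 5 terms shows the dominant one is 9 · n^4. Hence f(n) ∈ Θ(n^4).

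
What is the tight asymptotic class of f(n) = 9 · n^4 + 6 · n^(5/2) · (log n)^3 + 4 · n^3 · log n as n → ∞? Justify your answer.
f(n) ∈ Θ(n^4)

Compare the terms by growth order. For large n, n^a · (log n)^b dominates n^a' · (log n)^b' iff a > a', or (a = a' and b > b'). Ranking the 3 terms shows the dominant one is 9 · n^4. Hence f(n) ∈ Θ(n^4).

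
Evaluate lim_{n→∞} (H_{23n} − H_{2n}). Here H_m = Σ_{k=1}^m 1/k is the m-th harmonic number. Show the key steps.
lim = ln(23/2)

Euler-Maclaurin gives H_m = ln m + γ + 1/(2m) + O(1/m^2). The γ and O(1/m) terms cancel in the difference:
  H_{23n} − H_{2n} = ln(23n) − ln(2n) + O(1/n) = ln(23/2) + O(1/n).
Hence the limit is ln(23/2).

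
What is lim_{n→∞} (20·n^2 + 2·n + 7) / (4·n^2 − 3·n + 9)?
lim = 20/4 = 5

For large n the leading n^2 terms dominate both numerator and denominator. Dividing top and bottom by n^2, every other term tends to 0, leaving 20/4 = 5.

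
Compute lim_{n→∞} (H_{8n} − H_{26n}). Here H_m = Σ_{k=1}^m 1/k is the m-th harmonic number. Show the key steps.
lim = ln(8/26) = ln(4/13)

Euler-Maclaurin gives H_m = ln m + γ + 1/(2m) + O(1/m^2). The γ and O(1/m) terms cancel in the difference:
  H_{8n} − H_{26n} = ln(8n) − ln(26n) + O(1/n) = ln(8/26) + O(1/n).
Hence the limit is ln(8/26) = ln(4/13).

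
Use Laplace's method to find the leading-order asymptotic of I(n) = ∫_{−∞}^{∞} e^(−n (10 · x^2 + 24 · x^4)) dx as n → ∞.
I(n) ~ sqrt(π/(10n))

φ(x) = 10 · x^2 + 24 · x^4 has its unique global minimum at x* = 0 (since φ'(x) = 20x + 96x^3 = 0 only at x = 0 for real x with both coefficients positive, and φ → ∞ as |x| → ∞). At x* = 0, φ(0) = 0 and φ''(0) = 20. Laplace's method then gives
  I(n) ~ sqrt(2π / (n · φ''(0))) · e^(−n φ(0)) = sqrt(2π / (20n)) = sqrt(π/(10n)).
The 24 · x^4 term contributes only at subleading order (an O(1/n) relative correction).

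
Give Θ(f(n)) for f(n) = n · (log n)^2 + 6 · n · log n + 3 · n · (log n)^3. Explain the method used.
f(n) ∈ Θ(n · (log n)^3)

Compare the terms by growth order. For large n, n^a · (log n)^b dominates n^a' · (log n)^b' iff a > a', or (a = a' and b > b'). Ranking the 3 terms shows the dominant one is 3 · n · (log n)^3. Hence f(n) ∈ Θ(n · (log n)^3).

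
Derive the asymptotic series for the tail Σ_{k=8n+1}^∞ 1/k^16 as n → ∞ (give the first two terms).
Σ_{k>8n} 1/k^16 = 1/(15 · (8n)^15) − 1/(2 · (8n)^16) + O(1/(8n)^17)

Compare to the integral: ∫_{8n}^∞ x^(−16) dx = [−x^(−15)/15]_{8n}^∞ = 1/((16−1)·(8n)^15). The Euler-Maclaurin correction adds −f(8n)/2 = −1/(2·(8n)^16). Euler-Maclaurin then gives
  Σ_{k>8n} 1/k^16 = ∫_{8n}^∞ dx/x^16 − 1/(2·(8n)^16) + O(1/(8n)^17).
(Equivalently this is ζ(16) − Σ_{k≤8n} 1/k^16.)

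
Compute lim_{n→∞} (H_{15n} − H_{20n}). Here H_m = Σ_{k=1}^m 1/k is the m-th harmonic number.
lim = ln(15/20) = ln(3/4)

Euler-Maclaurin gives H_m = ln m + γ + 1/(2m) + O(1/m^2). The γ and O(1/m) terms cancel in the difference:
  H_{15n} − H_{20n} = ln(15n) − ln(20n) + O(1/n) = ln(15/20) + O(1/n).
Hence the limit is ln(15/20) = ln(3/4).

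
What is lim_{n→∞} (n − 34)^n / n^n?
lim = e^(−34)

Rewrite as (1 − 34/n)^(n). By the standard limit (1 + x/n)^n → e^x, we have (1 − 34/n)^n → e^(−34), and raising to the 1st power gives e^(−34).
More precisely, ln[(1 − 34/n)^(n)] = n · ln(1 − 34/n) = n · (-34/n + O(1/n^2)) = -34 + O(1/n) → -34.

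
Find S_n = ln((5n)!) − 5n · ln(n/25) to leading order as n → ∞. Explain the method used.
S_n ~ 5n · (ln 125 − 1) + O(ln n)

Stirling: ln((5n)!) = 5n ln(5n) − 5n + O(ln n).
  S_n = 5n ln(5n) − 5n − 5n ln(n/25) + O(ln n)
      = 5n ln(5n) − 5n ln n + 5n ln 25 − 5n + O(ln n)
      = 5n ln 5 + 5n ln 25 − 5n + O(ln n)
      = 5n (ln 125 − 1) + O(ln n).
Numerically ln(125) − 1 ≈ 3.8283.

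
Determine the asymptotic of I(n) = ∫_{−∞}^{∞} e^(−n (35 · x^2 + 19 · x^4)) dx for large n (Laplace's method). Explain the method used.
I(n) ~ sqrt(π/(35n))

φ(x) = 35 · x^2 + 19 · x^4 has its unique global minimum at x* = 0 (since φ'(x) = 70x + 76x^3 = 0 only at x = 0 for real x with both coefficients positive, and φ → ∞ as |x| → ∞). At x* = 0, φ(0) = 0 and φ''(0) = 70. Laplace's method then gives
  I(n) ~ sqrt(2π / (n · φ''(0))) · e^(−n φ(0)) = sqrt(2π / (70n)) = sqrt(π/(35n)).
The 19 · x^4 term contributes only at subleading order (an O(1/n) relative correction).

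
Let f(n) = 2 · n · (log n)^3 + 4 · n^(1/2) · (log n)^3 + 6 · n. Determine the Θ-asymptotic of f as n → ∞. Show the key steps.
f(n) ∈ Θ(n · (log n)^3)

Compare the terms by growth order. For large n, n^a · (log n)^b dominates n^a' · (log n)^b' iff a > a', or (a = a' and b > b'). Ranking the 3 terms shows the dominant one is 2 · n · (log n)^3. Hence f(n) ∈ Θ(n · (log n)^3).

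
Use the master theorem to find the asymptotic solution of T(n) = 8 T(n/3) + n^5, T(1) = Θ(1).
T(n) = Θ(n^5)

log_3 8 ≈ 1.893. f(n) = n^5 dominates n^(log_3 8) since 5 > 1.893, and the regularity condition a·f(n/b) = 8·(n/3)^5 = (8/243)·n^5 ≤ c·f(n) holds with c = 8/243 ≈ 0.0329 < 1. So this is Case 3: T(n) = Θ(f(n)) = Θ(n^5).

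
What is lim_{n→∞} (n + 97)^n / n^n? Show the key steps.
lim = e^97

Rewrite as (1 + 97/n)^(n). By the standard limit (1 + x/n)^n → e^x, we have (1 + 97/n)^n → e^97, and raising to the 1st power gives e^97.
More precisely, ln[(1 + 97/n)^(n)] = n · ln(1 + 97/n) = n · (97/n + O(1/n^2)) = 97 + O(1/n) → 97.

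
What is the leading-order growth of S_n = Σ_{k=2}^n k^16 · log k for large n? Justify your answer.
S_n ~ n^17 log n / 17 − n^17 / 289

By integral comparison, S_n = ∫_1^n x^16 · log x dx + O(n^16 · log n). For the integral, ∫ x^16 log x dx = n^17 log n / 17 − n^17/289 (integration by parts). Hence S_n ~ n^17 log n / 17 − n^17 / 289.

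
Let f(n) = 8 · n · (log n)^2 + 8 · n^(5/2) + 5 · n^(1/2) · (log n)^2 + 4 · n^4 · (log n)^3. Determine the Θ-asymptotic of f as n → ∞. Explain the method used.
f(n) ∈ Θ(n^4 · (log n)^3)

Compare the terms by growth order. For large n, n^a · (log n)^b dominates n^a' · (log n)^b' iff a > a', or (a = a' and b > b'). Ranking the 4 terms shows the dominant one is 4 · n^4 · (log n)^3. Hence f(n) ∈ Θ(n^4 · (log n)^3).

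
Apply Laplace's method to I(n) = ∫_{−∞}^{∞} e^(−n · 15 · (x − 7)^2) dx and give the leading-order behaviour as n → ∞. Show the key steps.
I(n) = sqrt(π/(15n))

Here φ(x) = 15 · (x − 7)^2 has its unique minimum at x* = 7 with φ(x*) = 0 and φ''(x*) = 30. Laplace's method gives
  I(n) ~ e^(−n φ(x*)) · sqrt(2π / (n · φ''(x*))) = sqrt(2π / (30n)) = sqrt(π/(15n)).
This is exact: substituting u = (x − 7)·sqrt(15n) gives I(n) = (1/sqrt(15n)) ∫_{−∞}^{∞} e^(−u^2) du = sqrt(π/(15n)).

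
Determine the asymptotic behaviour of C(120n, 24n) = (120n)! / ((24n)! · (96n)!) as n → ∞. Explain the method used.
C(120n, 24n) ~ (3125/256)^(24n) · sqrt(5/(8π·24n))

Write N = 24n. Apply Stirling to each factorial:
  (5N)! ~ sqrt(2π·5N) · (5N/e)^(5N),
  N! ~ sqrt(2π N) · (N/e)^N,
  (4N)! ~ sqrt(2π·4N) · (4N/e)^(4N).
The exponential factors combine to (5N)^(5N) / (N^N · (4N)^(4N)) = 5^(5N)/4^(4N) = (5^5/4^4)^N = (3125/256)^N.
The square-root prefactors combine to sqrt(2π·5N) / (sqrt(2π N)·sqrt(2π·4N)) = sqrt(5 / (2π·4·N)) = sqrt(5/(8π·24n)).
Substituting N = 24n: C(120n, 24n) ~ (3125/256)^(24n) · sqrt(5/(8π·24n)).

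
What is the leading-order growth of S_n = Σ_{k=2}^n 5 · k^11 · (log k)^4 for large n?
S_n ~ 5 · n^12 · (log n)^4 / 12

By integral comparison, S_n = ∫_1^n 5 · x^11 · (log x)^4 dx + O(n^11 · (log n)^4). For the integral, the leading term of ∫_1^n x^11 (log x)^4 dx is n^12/12 · (log n)^4 (by repeated integration by parts; each step lowers the log-exponent and produces a relatively O(1/log n) correction). Hence S_n ~ 5 · n^12 · (log n)^4 / 12.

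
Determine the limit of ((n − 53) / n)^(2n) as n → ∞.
lim = e^(−106)

Rewrite as (1 − 53/n)^(2n). By the standard limit (1 + x/n)^n → e^x, we have (1 − 53/n)^n → e^(−53), and raising to the 2nd power gives e^(−106).
More precisely, ln[(1 − 53/n)^(2n)] = 2n · ln(1 − 53/n) = 2n · (-53/n + O(1/n^2)) = -106 + O(1/n) → -106.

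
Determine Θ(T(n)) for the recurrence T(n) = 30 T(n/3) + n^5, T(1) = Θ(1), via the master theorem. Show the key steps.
T(n) = Θ(n^5)

log_3 30 ≈ 3.096. f(n) = n^5 dominates n^(log_3 30) since 5 > 3.096, and the regularity condition a·f(n/b) = 30·(n/3)^5 = (30/243)·n^5 ≤ c·f(n) holds with c = 30/243 ≈ 0.123 < 1. So this is Case 3: T(n) = Θ(f(n)) = Θ(n^5).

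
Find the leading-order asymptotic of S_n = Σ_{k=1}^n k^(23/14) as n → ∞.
S_n ~ (14/37) · n^(37/14)

Integral comparison: Σ_{k=1}^n k^(23/14) = ∫_0^n x^(23/14) dx + O(n^(23/14)). The integral is n^(1 + 23/14) / (1 + 23/14) = n^((23+14)/14) / ((23+14)/14) = (14/37) · n^(37/14).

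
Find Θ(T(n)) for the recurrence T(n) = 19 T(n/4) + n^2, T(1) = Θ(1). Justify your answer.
T(n) = Θ(n^(log_4 19))

Master theorem: compare f(n) = n^2 to n^(log_4 19) where log_4 19 ≈ 2.124. Since 2 < log_4 19, we have f(n) = O(n^(log_4 19 − ε)) for some ε > 0 — Case 1. Hence T(n) = Θ(n^(log_4 19)).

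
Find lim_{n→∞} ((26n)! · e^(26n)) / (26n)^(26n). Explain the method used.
lim = ∞

Stirling: (26n)! ~ sqrt(2π·26n) · (26n/e)^(26n). Hence
  (26n)! · e^(26n) / (26n)^(26n) ~ sqrt(2π·26n) = sqrt(2π·26) · sqrt(n) → ∞.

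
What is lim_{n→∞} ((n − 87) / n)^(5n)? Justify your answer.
lim = e^(−435)

Rewrite as (1 − 87/n)^(5n). By the standard limit (1 + x/n)^n → e^x, we have (1 − 87/n)^n → e^(−87), and raising to the 5th power gives e^(−435).
More precisely, ln[(1 − 87/n)^(5n)] = 5n · ln(1 − 87/n) = 5n · (-87/n + O(1/n^2)) = -435 + O(1/n) → -435.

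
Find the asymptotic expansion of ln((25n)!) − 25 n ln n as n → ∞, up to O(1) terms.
ln((25n)!) − 25 n ln n = 25(ln 25 − 1) n + (1/2) ln(2π·25n) + O(1/n)

Stirling: ln((25n)!) = 25n ln(25n) − 25n + (1/2) ln(2π·25n) + O(1/n).
Since 25n ln(25n) = 25n ln n + 25n ln 25, subtracting 25n ln n cancels the n ln n term exactly. What remains is 25(ln 25 − 1) n + (1/2) ln(2π·25n) + O(1/n).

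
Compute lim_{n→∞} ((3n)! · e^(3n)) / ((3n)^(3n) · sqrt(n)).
lim = sqrt(2π·3)

Stirling: (3n)! ~ sqrt(2π·3n) · (3n/e)^(3n). Hence
  (3n)! · e^(3n) / (3n)^(3n) ~ sqrt(2π·3n).
Dividing by sqrt(n): sqrt(2π·3n) / sqrt(n) = sqrt(2π·3) · n^((1−1)/2), so the limit is sqrt(2π·3).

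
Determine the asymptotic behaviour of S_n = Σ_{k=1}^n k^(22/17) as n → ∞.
S_n ~ (17/39) · n^(39/17)

Integral comparison: Σ_{k=1}^n k^(22/17) = ∫_0^n x^(22/17) dx + O(n^(22/17)). The integral is n^(1 + 22/17) / (1 + 22/17) = n^((22+17)/17) / ((22+17)/17) = (17/39) · n^(39/17).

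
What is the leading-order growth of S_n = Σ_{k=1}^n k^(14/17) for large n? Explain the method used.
S_n ~ (17/31) · n^(31/17)

Integral comparison: Σ_{k=1}^n k^(14/17) = ∫_0^n x^(14/17) dx + O(n^(14/17)). The integral is n^(1 + 14/17) / (1 + 14/17) = n^((14+17)/17) / ((14+17)/17) = (17/31) · n^(31/17).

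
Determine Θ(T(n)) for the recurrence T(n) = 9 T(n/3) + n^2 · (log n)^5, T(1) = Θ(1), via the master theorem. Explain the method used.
T(n) = Θ(n^2 · (log n)^6)

Here log_3 9 = 2 and f(n) = n^2 · (log n)^5 = Θ(n^(log_3 9) · (log n)^5). This is the extended Case 2 of the master theorem (f matches the critical exponent up to log factors), giving T(n) = Θ(n^(log_3 9) · (log n)^(5+1)) = Θ(n^2 · (log n)^6).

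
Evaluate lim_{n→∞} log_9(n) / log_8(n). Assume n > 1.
lim = ln(8) / ln(9) = log_9(8)

Change of base: log_9(n) = ln n / ln 9 and log_8(n) = ln n / ln 8. The ratio is (ln n / ln 9) · (ln 8 / ln n) = ln 8 / ln 9, a constant independent of n. So the limit is ln 8 / ln 9 = log_9(8).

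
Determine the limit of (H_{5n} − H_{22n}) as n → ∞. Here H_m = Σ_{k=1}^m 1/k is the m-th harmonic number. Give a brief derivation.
lim = ln(5/22)

Euler-Maclaurin gives H_m = ln m + γ + 1/(2m) + O(1/m^2). The γ and O(1/m) terms cancel in the difference:
  H_{5n} − H_{22n} = ln(5n) − ln(22n) + O(1/n) = ln(5/22) + O(1/n).
Hence the limit is ln(5/22).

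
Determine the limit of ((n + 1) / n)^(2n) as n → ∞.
lim = e^2

Rewrite as (1 + 1/n)^(2n). By the standard limit (1 + x/n)^n → e^x, we have (1 + 1/n)^n → e^1, and raising to the 2nd power gives e^2.
More precisely, ln[(1 + 1/n)^(2n)] = 2n · ln(1 + 1/n) = 2n · (1/n + O(1/n^2)) = 2 + O(1/n) → 2.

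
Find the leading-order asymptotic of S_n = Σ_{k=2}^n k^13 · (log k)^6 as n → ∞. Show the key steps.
S_n ~ n^14 · (log n)^6 / 14

By integral comparison, S_n = ∫_1^n x^13 · (log x)^6 dx + O(n^13 · (log n)^6). For the integral, the leading term of ∫_1^n x^13 (log x)^6 dx is n^14/14 · (log n)^6 (by repeated integration by parts; each step lowers the log-exponent and produces a relatively O(1/log n) correction). Hence S_n ~ n^14 · (log n)^6 / 14.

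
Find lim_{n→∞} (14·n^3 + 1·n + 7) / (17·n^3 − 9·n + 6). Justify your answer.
lim = 14/17

For large n the leading n^3 terms dominate both numerator and denominator. Dividing top and bottom by n^3, every other term tends to 0, leaving 14/17.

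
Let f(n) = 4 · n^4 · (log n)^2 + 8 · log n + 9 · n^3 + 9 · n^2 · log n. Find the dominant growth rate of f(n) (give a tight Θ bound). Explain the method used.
f(n) ∈ Θ(n^4 · (log n)^2)

Compare the terms by growth order. For large n, n^a · (log n)^b dominates n^a' · (log n)^b' iff a > a', or (a = a' and b > b'). Ranking the 4 terms shows the dominant one is 4 · n^4 · (log n)^2. Hence f(n) ∈ Θ(n^4 · (log n)^2).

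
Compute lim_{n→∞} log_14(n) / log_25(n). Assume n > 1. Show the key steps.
lim = ln(25) / ln(14) = log_14(25)

Change of base: log_14(n) = ln n / ln 14 and log_25(n) = ln n / ln 25. The ratio is (ln n / ln 14) · (ln 25 / ln n) = ln 25 / ln 14, a constant independent of n. So the limit is ln 25 / ln 14 = log_14(25).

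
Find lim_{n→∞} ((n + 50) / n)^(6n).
lim = e^300

Rewrite as (1 + 50/n)^(6n). By the standard limit (1 + x/n)^n → e^x, we have (1 + 50/n)^n → e^50, and raising to the 6th power gives e^300.
More precisely, ln[(1 + 50/n)^(6n)] = 6n · ln(1 + 50/n) = 6n · (50/n + O(1/n^2)) = 300 + O(1/n) → 300.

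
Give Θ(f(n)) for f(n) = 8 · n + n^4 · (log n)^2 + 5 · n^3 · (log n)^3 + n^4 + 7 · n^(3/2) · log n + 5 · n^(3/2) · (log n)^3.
f(n) ∈ Θ(n^4 · (log n)^2)

Compare the terms by growth order. For large n, n^a · (log n)^b dominates n^a' · (log n)^b' iff a > a', or (a = a' and b > b'). Ranking the 6 terms shows the dominant one is n^4 · (log n)^2. Hence f(n) ∈ Θ(n^4 · (log n)^2).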